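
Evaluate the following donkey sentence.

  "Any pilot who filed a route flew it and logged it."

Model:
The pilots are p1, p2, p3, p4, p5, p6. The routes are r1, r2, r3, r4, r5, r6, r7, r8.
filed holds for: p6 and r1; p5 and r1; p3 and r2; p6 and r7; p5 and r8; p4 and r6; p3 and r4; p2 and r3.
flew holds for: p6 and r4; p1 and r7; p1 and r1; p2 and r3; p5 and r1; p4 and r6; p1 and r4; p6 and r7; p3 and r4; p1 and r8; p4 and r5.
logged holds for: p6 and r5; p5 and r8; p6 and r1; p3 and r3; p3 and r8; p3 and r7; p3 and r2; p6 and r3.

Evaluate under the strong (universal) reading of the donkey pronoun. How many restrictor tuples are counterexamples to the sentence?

"it" takes "a route" as antecedent — a donkey pronoun bound across the clause boundary.
Strong reading: for every (p,r) with filed(p,r), flew(p,r) ∧ logged(p,r).
Restrictor pairs: (p2,r3) ✗  (p3,r2) ✗  (p3,r4) ✗  (p4,r6) ✗  (p5,r1) ✗  (p5,r8) ✗  (p6,r1) ✗  (p6,r7) ✗
Counterexamples (restrictor pairs failing the scope): 8.

8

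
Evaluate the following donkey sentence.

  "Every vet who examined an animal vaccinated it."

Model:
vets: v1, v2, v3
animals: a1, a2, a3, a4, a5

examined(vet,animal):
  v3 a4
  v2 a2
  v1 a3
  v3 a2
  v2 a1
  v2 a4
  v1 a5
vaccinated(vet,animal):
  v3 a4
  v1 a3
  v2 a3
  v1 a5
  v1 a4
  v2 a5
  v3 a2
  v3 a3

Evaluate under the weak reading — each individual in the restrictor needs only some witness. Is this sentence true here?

False

"it" takes "an animal" as antecedent — a donkey pronoun bound across the clause boundary.
Weak reading: every vet v with some examined-animal has at least one examined-animal a such that vaccinated(v,a).
Per vet: v1:✓  v2:✗  v3:✓
v2 has no witness among its examined-animals.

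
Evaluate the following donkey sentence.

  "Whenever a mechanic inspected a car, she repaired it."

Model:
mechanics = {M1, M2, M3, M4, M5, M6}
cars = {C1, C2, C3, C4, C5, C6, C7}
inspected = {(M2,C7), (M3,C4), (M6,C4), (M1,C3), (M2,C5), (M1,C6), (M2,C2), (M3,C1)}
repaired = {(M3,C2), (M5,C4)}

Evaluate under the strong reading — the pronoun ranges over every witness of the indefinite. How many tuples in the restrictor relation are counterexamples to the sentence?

"it" takes "a car" as antecedent — a donkey pronoun bound across the clause boundary.
Strong reading: for every (m,c) with inspected(m,c), repaired(m,c).
Restrictor pairs: (M1,C3) ✗  (M1,C6) ✗  (M2,C2) ✗  (M2,C5) ✗  (M2,C7) ✗  (M3,C1) ✗  (M3,C4) ✗  (M6,C4) ✗
Counterexamples (restrictor pairs failing the scope): 8.

8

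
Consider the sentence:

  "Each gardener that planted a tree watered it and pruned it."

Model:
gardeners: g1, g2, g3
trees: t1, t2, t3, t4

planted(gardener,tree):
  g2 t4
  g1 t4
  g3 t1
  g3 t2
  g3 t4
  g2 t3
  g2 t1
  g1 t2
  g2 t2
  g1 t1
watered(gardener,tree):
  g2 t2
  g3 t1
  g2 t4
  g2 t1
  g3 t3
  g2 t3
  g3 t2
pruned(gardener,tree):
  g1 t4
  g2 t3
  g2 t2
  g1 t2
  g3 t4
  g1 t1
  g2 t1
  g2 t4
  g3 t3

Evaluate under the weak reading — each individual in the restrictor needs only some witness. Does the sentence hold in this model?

False

"it" takes "a tree" as antecedent — a donkey pronoun bound across the clause boundary.
Weak reading: every gardener g with some planted-tree has at least one planted-tree t such that watered(g,t) ∧ pruned(g,t).
Per gardener: g1:✗  g2:✓  g3:✗
g1 has no witness among its planted-trees.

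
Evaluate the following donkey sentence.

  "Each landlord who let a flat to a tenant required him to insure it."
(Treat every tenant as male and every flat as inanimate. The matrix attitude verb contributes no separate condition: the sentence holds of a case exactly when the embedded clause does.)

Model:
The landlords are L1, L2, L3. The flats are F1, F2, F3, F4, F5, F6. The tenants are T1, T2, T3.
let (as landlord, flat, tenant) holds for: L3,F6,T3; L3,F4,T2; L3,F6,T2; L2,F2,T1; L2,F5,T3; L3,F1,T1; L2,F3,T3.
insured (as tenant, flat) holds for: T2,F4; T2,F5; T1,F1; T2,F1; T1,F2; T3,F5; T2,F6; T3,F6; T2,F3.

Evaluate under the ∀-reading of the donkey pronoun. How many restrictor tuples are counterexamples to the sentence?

1

"him" takes "a tenant" as antecedent and "it" takes "a flat"; both are donkey pronouns co-varying with the restrictor.
Strong reading: for every (l,f,t) with let(l,f,t), insured(t,f).
Restrictor triples: (L2,F2,T1)→insured(T1,F2) ✓  (L2,F3,T3)→insured(T3,F3) ✗  (L2,F5,T3)→insured(T3,F5) ✓  (L3,F1,T1)→insured(T1,F1) ✓  (L3,F4,T2)→insured(T2,F4) ✓  (L3,F6,T2)→insured(T2,F6) ✓  (L3,F6,T3)→insured(T3,F6) ✓
Counterexamples (restrictor triples failing the scope): 1.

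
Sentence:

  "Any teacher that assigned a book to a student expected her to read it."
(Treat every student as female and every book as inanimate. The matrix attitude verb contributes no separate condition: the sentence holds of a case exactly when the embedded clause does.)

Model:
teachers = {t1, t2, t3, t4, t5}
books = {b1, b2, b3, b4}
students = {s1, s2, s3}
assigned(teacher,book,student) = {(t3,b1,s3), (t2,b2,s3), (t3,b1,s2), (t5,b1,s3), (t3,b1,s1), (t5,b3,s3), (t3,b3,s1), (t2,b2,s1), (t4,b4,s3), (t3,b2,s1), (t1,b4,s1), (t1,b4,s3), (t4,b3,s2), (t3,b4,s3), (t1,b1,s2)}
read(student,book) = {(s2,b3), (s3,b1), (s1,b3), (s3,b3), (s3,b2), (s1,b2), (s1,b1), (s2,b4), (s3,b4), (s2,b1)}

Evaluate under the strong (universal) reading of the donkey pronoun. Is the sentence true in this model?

False

"her" takes "a student" as antecedent and "it" takes "a book"; both are donkey pronouns co-varying with the restrictor.
Strong reading: for every (t,b,s) with assigned(t,b,s), read(s,b).
Restrictor triples: (t1,b1,s2)→read(s2,b1) ✓  (t1,b4,s1)→read(s1,b4) ✗  (t1,b4,s3)→read(s3,b4) ✓  (t2,b2,s1)→read(s1,b2) ✓  (t2,b2,s3)→read(s3,b2) ✓  (t3,b1,s1)→read(s1,b1) ✓  (t3,b1,s2)→read(s2,b1) ✓  (t3,b1,s3)→read(s3,b1) ✓  (t3,b2,s1)→read(s1,b2) ✓  (t3,b3,s1)→read(s1,b3) ✓  (t3,b4,s3)→read(s3,b4) ✓  (t4,b3,s2)→read(s2,b3) ✓  (t4,b4,s3)→read(s3,b4) ✓  (t5,b1,s3)→read(s3,b1) ✓  (t5,b3,s3)→read(s3,b3) ✓
Counterexample: (t1,b4,s1) — read(s1,b4) does not hold.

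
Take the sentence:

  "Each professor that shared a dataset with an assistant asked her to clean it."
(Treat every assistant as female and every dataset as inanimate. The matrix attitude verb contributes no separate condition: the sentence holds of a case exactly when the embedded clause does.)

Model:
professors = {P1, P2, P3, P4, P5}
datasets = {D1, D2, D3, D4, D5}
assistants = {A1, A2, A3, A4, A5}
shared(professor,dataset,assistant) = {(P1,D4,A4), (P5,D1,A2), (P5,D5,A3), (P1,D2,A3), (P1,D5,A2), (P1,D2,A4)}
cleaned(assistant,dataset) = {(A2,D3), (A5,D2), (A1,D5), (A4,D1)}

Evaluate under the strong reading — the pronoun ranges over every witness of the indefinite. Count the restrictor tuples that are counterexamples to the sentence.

6

"her" takes "an assistant" as antecedent and "it" takes "a dataset"; both are donkey pronouns co-varying with the restrictor.
Strong reading: for every (p,d,a) with shared(p,d,a), cleaned(a,d).
Restrictor triples: (P1,D2,A3)→cleaned(A3,D2) ✗  (P1,D2,A4)→cleaned(A4,D2) ✗  (P1,D4,A4)→cleaned(A4,D4) ✗  (P1,D5,A2)→cleaned(A2,D5) ✗  (P5,D1,A2)→cleaned(A2,D1) ✗  (P5,D5,A3)→cleaned(A3,D5) ✗
Counterexamples (restrictor triples failing the scope): 6.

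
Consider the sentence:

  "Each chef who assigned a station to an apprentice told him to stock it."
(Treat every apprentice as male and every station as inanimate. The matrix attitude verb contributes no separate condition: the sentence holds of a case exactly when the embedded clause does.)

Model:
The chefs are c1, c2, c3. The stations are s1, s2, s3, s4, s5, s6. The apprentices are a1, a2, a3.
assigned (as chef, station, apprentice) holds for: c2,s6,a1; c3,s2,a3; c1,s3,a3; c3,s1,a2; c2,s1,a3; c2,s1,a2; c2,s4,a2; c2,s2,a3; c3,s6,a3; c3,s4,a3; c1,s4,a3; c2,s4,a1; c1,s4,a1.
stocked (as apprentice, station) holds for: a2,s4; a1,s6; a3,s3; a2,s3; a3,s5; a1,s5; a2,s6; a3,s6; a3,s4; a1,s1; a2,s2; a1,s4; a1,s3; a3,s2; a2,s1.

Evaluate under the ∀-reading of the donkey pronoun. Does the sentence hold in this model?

False

"him" takes "an apprentice" as antecedent and "it" takes "a station"; both are donkey pronouns co-varying with the restrictor.
Strong reading: for every (c,s,a) with assigned(c,s,a), stocked(a,s).
Restrictor triples: (c1,s3,a3)→stocked(a3,s3) ✓  (c1,s4,a1)→stocked(a1,s4) ✓  (c1,s4,a3)→stocked(a3,s4) ✓  (c2,s1,a2)→stocked(a2,s1) ✓  (c2,s1,a3)→stocked(a3,s1) ✗  (c2,s2,a3)→stocked(a3,s2) ✓  (c2,s4,a1)→stocked(a1,s4) ✓  (c2,s4,a2)→stocked(a2,s4) ✓  (c2,s6,a1)→stocked(a1,s6) ✓  (c3,s1,a2)→stocked(a2,s1) ✓  (c3,s2,a3)→stocked(a3,s2) ✓  (c3,s4,a3)→stocked(a3,s4) ✓  (c3,s6,a3)→stocked(a3,s6) ✓
Counterexample: (c2,s1,a3) — stocked(a3,s1) does not hold.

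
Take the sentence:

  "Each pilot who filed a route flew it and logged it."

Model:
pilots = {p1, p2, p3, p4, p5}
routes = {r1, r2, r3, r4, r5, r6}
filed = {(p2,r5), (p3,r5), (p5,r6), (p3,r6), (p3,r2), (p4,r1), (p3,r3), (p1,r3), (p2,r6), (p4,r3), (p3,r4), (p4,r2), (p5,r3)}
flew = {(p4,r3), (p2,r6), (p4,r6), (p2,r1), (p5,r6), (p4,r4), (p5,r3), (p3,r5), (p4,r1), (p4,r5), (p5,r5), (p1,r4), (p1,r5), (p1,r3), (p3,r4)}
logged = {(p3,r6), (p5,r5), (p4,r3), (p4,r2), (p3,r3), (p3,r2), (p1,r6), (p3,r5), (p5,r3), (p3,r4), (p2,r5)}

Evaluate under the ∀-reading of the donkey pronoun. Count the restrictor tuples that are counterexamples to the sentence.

9

"it" takes "a route" as antecedent — a donkey pronoun bound across the clause boundary.
Strong reading: for every (p,r) with filed(p,r), flew(p,r) ∧ logged(p,r).
Restrictor pairs: (p1,r3) ✗  (p2,r5) ✗  (p2,r6) ✗  (p3,r2) ✗  (p3,r3) ✗  (p3,r4) ✓  (p3,r5) ✓  (p3,r6) ✗  (p4,r1) ✗  (p4,r2) ✗  (p4,r3) ✓  (p5,r3) ✓  (p5,r6) ✗
Counterexamples (restrictor pairs failing the scope): 9.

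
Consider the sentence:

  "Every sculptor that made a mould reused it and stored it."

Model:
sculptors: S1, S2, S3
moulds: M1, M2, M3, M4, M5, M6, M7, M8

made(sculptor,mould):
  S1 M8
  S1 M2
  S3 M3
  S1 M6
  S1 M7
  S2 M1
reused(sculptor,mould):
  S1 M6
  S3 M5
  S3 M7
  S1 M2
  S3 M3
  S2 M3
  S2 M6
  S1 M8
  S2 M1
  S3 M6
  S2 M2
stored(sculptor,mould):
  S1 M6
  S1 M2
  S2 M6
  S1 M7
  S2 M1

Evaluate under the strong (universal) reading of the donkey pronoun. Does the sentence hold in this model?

"it" takes "a mould" as antecedent — a donkey pronoun bound across the clause boundary.
Strong reading: for every (s,m) with made(s,m), reused(s,m) ∧ stored(s,m).
Restrictor pairs: (S1,M2) ✓  (S1,M6) ✓  (S1,M7) ✗  (S1,M8) ✗  (S2,M1) ✓  (S3,M3) ✗
Counterexample: (S1,M7) is in made but fails the scope.

False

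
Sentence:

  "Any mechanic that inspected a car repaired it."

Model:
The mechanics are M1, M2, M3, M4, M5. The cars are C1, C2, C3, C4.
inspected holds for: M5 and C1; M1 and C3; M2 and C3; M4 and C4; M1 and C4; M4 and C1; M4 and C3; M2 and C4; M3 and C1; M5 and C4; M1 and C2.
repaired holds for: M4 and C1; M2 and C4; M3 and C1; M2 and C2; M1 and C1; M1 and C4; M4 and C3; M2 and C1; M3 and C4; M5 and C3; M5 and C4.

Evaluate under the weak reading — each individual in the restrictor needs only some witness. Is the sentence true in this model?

"it" takes "a car" as antecedent — a donkey pronoun bound across the clause boundary.
Weak reading: every mechanic m with some inspected-car has at least one inspected-car c such that repaired(m,c).
Per mechanic: M1:✓  M2:✓  M3:✓  M4:✓  M5:✓
Every mechanic in the restrictor has a witness.

True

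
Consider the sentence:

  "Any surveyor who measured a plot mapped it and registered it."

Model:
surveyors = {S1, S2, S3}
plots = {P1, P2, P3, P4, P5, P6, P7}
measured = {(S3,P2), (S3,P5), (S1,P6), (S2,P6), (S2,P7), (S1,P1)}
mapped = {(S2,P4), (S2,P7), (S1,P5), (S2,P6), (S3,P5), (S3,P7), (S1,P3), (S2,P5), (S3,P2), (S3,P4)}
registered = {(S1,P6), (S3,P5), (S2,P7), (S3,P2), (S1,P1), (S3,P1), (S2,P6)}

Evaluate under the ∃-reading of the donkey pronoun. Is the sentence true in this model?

False

"it" takes "a plot" as antecedent — a donkey pronoun bound across the clause boundary.
Weak reading: every surveyor s with some measured-plot has at least one measured-plot p such that mapped(s,p) ∧ registered(s,p).
Per surveyor: S1:✗  S2:✓  S3:✓
S1 has no witness among its measured-plots.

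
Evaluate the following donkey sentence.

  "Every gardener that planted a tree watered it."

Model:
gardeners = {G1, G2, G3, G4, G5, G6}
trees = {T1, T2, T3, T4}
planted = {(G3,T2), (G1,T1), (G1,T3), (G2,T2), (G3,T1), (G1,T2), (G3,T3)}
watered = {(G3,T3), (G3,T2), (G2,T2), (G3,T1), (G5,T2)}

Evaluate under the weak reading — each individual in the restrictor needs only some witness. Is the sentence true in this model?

False

"it" takes "a tree" as antecedent — a donkey pronoun bound across the clause boundary.
Weak reading: every gardener g with some planted-tree has at least one planted-tree t such that watered(g,t).
Per gardener: G1:✗  G2:✓  G3:✓
G1 has no witness among its planted-trees.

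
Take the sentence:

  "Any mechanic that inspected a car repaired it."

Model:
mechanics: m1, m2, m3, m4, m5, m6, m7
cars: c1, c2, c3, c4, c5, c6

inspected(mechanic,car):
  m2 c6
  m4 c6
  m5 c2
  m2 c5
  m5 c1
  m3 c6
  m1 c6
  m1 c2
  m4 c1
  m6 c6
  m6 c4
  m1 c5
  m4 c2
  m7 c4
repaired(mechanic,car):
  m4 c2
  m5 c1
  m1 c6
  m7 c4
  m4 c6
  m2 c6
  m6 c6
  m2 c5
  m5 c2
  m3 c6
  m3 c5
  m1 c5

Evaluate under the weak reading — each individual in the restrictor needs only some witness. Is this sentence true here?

True

"it" takes "a car" as antecedent — a donkey pronoun bound across the clause boundary.
Weak reading: every mechanic m with some inspected-car has at least one inspected-car c such that repaired(m,c).
Per mechanic: m1:✓  m2:✓  m3:✓  m4:✓  m5:✓  m6:✓  m7:✓
Every mechanic in the restrictor has a witness.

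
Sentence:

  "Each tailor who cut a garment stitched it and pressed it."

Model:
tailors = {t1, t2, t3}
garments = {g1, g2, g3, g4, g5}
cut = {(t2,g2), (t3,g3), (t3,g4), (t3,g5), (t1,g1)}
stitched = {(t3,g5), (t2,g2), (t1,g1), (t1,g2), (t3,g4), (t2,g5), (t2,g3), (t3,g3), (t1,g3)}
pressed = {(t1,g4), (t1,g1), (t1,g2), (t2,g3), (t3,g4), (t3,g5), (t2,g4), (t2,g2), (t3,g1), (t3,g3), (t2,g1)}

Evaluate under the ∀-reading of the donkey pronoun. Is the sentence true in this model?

"it" takes "a garment" as antecedent — a donkey pronoun bound across the clause boundary.
Strong reading: for every (t,g) with cut(t,g), stitched(t,g) ∧ pressed(t,g).
Restrictor pairs: (t1,g1) ✓  (t2,g2) ✓  (t3,g3) ✓  (t3,g4) ✓  (t3,g5) ✓
Every restrictor pair satisfies the scope.

True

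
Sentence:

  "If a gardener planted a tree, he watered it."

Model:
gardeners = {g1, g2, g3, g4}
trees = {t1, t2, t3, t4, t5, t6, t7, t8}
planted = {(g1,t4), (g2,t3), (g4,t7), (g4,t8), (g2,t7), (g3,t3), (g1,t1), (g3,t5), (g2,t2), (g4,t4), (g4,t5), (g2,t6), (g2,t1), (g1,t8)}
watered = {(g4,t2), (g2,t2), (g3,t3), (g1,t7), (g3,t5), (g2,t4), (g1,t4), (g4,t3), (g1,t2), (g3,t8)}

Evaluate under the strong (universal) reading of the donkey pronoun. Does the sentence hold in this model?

False

"it" takes "a tree" as antecedent — a donkey pronoun bound across the clause boundary.
Strong reading: for every (g,t) with planted(g,t), watered(g,t).
Restrictor pairs: (g1,t1) ✗  (g1,t4) ✓  (g1,t8) ✗  (g2,t1) ✗  (g2,t2) ✓  (g2,t3) ✗  (g2,t6) ✗  (g2,t7) ✗  (g3,t3) ✓  (g3,t5) ✓  (g4,t4) ✗  (g4,t5) ✗  (g4,t7) ✗  (g4,t8) ✗
Counterexample: (g1,t1) is in planted but fails the scope.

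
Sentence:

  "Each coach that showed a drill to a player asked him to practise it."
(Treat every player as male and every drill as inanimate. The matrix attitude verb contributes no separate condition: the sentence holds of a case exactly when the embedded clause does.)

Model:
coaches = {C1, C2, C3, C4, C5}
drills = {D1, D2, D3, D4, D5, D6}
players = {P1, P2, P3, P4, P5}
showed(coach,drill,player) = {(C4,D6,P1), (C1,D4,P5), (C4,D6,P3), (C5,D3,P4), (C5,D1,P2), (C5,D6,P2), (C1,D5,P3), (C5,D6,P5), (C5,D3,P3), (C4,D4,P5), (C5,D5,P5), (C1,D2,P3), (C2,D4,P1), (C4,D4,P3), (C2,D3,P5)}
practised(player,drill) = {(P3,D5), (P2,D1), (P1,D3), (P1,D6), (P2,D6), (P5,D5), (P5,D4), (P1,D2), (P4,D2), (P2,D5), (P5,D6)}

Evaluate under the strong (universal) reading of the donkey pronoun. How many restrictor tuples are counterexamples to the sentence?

"him" takes "a player" as antecedent and "it" takes "a drill"; both are donkey pronouns co-varying with the restrictor.
Strong reading: for every (c,d,p) with showed(c,d,p), practised(p,d).
Restrictor triples: (C1,D2,P3)→practised(P3,D2) ✗  (C1,D4,P5)→practised(P5,D4) ✓  (C1,D5,P3)→practised(P3,D5) ✓  (C2,D3,P5)→practised(P5,D3) ✗  (C2,D4,P1)→practised(P1,D4) ✗  (C4,D4,P3)→practised(P3,D4) ✗  (C4,D4,P5)→practised(P5,D4) ✓  (C4,D6,P1)→practised(P1,D6) ✓  (C4,D6,P3)→practised(P3,D6) ✗  (C5,D1,P2)→practised(P2,D1) ✓  (C5,D3,P3)→practised(P3,D3) ✗  (C5,D3,P4)→practised(P4,D3) ✗  (C5,D5,P5)→practised(P5,D5) ✓  (C5,D6,P2)→practised(P2,D6) ✓  (C5,D6,P5)→practised(P5,D6) ✓
Counterexamples (restrictor triples failing the scope): 7.

7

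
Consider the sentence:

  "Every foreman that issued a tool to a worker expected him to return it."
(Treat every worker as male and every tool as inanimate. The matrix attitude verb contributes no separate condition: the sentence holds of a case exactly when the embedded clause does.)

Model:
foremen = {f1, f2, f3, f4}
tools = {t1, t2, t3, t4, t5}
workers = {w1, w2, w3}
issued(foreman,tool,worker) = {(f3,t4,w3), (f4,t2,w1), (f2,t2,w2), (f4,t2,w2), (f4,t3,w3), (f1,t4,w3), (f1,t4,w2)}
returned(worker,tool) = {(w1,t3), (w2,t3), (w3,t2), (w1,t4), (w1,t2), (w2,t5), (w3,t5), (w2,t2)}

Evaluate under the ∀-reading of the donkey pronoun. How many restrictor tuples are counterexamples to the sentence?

"him" takes "a worker" as antecedent and "it" takes "a tool"; both are donkey pronouns co-varying with the restrictor.
Strong reading: for every (f,t,w) with issued(f,t,w), returned(w,t).
Restrictor triples: (f1,t4,w2)→returned(w2,t4) ✗  (f1,t4,w3)→returned(w3,t4) ✗  (f2,t2,w2)→returned(w2,t2) ✓  (f3,t4,w3)→returned(w3,t4) ✗  (f4,t2,w1)→returned(w1,t2) ✓  (f4,t2,w2)→returned(w2,t2) ✓  (f4,t3,w3)→returned(w3,t3) ✗
Counterexamples (restrictor triples failing the scope): 4.

4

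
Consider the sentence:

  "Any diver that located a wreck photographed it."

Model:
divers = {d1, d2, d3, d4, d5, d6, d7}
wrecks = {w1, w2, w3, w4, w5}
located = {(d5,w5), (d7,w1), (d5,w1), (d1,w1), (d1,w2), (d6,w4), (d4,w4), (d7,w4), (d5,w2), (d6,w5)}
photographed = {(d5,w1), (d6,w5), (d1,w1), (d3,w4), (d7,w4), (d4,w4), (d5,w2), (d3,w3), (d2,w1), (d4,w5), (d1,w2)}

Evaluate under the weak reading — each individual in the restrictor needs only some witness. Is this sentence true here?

"it" takes "a wreck" as antecedent — a donkey pronoun bound across the clause boundary.
Weak reading: every diver d with some located-wreck has at least one located-wreck w such that photographed(d,w).
Per diver: d1:✓  d4:✓  d5:✓  d6:✓  d7:✓
Every diver in the restrictor has a witness.

True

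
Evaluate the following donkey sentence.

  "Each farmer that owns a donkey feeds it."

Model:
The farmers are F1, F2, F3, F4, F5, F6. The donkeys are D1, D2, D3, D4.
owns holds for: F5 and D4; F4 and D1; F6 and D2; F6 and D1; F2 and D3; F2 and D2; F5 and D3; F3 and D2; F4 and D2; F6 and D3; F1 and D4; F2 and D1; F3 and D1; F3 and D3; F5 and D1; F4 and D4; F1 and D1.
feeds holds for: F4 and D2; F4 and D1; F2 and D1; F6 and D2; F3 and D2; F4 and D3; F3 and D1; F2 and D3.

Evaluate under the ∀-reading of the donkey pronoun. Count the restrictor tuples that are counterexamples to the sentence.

10

"it" takes "a donkey" as antecedent — a donkey pronoun bound across the clause boundary.
Strong reading: for every (f,d) with owns(f,d), feeds(f,d).
Restrictor pairs: (F1,D1) ✗  (F1,D4) ✗  (F2,D1) ✓  (F2,D2) ✗  (F2,D3) ✓  (F3,D1) ✓  (F3,D2) ✓  (F3,D3) ✗  (F4,D1) ✓  (F4,D2) ✓  (F4,D4) ✗  (F5,D1) ✗  (F5,D3) ✗  (F5,D4) ✗  (F6,D1) ✗  (F6,D2) ✓  (F6,D3) ✗
Counterexamples (restrictor pairs failing the scope): 10.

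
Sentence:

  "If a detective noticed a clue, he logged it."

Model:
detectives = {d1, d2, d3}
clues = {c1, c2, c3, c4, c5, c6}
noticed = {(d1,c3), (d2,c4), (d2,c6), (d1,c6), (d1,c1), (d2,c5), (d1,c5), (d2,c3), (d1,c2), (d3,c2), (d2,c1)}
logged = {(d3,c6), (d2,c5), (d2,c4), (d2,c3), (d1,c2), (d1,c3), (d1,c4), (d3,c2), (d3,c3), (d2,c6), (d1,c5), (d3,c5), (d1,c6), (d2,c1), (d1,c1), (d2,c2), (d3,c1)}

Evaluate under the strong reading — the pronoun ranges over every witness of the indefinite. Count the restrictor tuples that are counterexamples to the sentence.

"it" takes "a clue" as antecedent — a donkey pronoun bound across the clause boundary.
Strong reading: for every (d,c) with noticed(d,c), logged(d,c).
Restrictor pairs: (d1,c1) ✓  (d1,c2) ✓  (d1,c3) ✓  (d1,c5) ✓  (d1,c6) ✓  (d2,c1) ✓  (d2,c3) ✓  (d2,c4) ✓  (d2,c5) ✓  (d2,c6) ✓  (d3,c2) ✓
Counterexamples (restrictor pairs failing the scope): 0.

0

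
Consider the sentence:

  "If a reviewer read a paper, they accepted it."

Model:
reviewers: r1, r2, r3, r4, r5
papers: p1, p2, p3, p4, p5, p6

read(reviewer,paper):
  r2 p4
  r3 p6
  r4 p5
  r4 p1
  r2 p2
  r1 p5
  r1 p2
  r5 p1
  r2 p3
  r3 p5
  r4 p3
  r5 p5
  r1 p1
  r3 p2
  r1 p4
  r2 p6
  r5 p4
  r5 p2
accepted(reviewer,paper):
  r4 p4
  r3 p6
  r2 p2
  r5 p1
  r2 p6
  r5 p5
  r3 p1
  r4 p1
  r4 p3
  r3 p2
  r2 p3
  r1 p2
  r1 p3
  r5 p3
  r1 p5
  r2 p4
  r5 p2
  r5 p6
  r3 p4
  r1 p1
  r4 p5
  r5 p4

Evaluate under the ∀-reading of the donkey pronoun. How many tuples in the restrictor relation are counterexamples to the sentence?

"it" takes "a paper" as antecedent — a donkey pronoun bound across the clause boundary.
Strong reading: for every (r,p) with read(r,p), accepted(r,p).
Restrictor pairs: (r1,p1) ✓  (r1,p2) ✓  (r1,p4) ✗  (r1,p5) ✓  (r2,p2) ✓  (r2,p3) ✓  (r2,p4) ✓  (r2,p6) ✓  (r3,p2) ✓  (r3,p5) ✗  (r3,p6) ✓  (r4,p1) ✓  (r4,p3) ✓  (r4,p5) ✓  (r5,p1) ✓  (r5,p2) ✓  (r5,p4) ✓  (r5,p5) ✓
Counterexamples (restrictor pairs failing the scope): 2.

2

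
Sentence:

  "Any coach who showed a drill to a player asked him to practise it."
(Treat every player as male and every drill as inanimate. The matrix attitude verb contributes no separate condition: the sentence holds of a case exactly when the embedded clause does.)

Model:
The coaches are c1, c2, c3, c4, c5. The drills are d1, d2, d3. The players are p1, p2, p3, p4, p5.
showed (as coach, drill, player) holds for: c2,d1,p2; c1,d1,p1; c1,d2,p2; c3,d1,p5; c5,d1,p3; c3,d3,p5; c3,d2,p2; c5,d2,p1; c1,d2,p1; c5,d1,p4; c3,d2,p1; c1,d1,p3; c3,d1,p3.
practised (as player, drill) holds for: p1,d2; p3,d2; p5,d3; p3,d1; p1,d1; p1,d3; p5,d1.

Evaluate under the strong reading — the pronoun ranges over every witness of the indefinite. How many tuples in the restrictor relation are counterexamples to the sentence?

4

"him" takes "a player" as antecedent and "it" takes "a drill"; both are donkey pronouns co-varying with the restrictor.
Strong reading: for every (c,d,p) with showed(c,d,p), practised(p,d).
Restrictor triples: (c1,d1,p1)→practised(p1,d1) ✓  (c1,d1,p3)→practised(p3,d1) ✓  (c1,d2,p1)→practised(p1,d2) ✓  (c1,d2,p2)→practised(p2,d2) ✗  (c2,d1,p2)→practised(p2,d1) ✗  (c3,d1,p3)→practised(p3,d1) ✓  (c3,d1,p5)→practised(p5,d1) ✓  (c3,d2,p1)→practised(p1,d2) ✓  (c3,d2,p2)→practised(p2,d2) ✗  (c3,d3,p5)→practised(p5,d3) ✓  (c5,d1,p3)→practised(p3,d1) ✓  (c5,d1,p4)→practised(p4,d1) ✗  (c5,d2,p1)→practised(p1,d2) ✓
Counterexamples (restrictor triples failing the scope): 4.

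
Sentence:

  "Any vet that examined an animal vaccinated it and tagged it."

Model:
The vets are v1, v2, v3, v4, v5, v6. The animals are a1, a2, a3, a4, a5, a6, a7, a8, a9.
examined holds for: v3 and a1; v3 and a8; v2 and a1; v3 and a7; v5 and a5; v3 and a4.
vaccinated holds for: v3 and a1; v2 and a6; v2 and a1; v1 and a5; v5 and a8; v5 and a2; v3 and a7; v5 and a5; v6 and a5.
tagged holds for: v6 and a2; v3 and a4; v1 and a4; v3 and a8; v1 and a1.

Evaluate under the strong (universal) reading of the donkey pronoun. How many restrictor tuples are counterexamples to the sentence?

"it" takes "an animal" as antecedent — a donkey pronoun bound across the clause boundary.
Strong reading: for every (v,a) with examined(v,a), vaccinated(v,a) ∧ tagged(v,a).
Restrictor pairs: (v2,a1) ✗  (v3,a1) ✗  (v3,a4) ✗  (v3,a7) ✗  (v3,a8) ✗  (v5,a5) ✗
Counterexamples (restrictor pairs failing the scope): 6.

6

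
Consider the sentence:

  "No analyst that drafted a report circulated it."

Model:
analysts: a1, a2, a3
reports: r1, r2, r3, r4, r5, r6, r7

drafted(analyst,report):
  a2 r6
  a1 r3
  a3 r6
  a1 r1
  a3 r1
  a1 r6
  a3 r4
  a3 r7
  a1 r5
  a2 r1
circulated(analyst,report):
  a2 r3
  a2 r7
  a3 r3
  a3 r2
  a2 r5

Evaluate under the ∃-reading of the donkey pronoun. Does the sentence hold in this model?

True

"it" takes "a report" as antecedent — a donkey pronoun bound across the clause boundary.
Truth condition: for no (a,r) with drafted(a,r) does circulated(a,r) hold.
Restrictor pairs — does the scope hold? (a1,r1):fails  (a1,r3):fails  (a1,r5):fails  (a1,r6):fails  (a2,r1):fails  (a2,r6):fails  (a3,r1):fails  (a3,r4):fails  (a3,r6):fails  (a3,r7):fails
Scope holds for no restrictor pair, so the sentence is true.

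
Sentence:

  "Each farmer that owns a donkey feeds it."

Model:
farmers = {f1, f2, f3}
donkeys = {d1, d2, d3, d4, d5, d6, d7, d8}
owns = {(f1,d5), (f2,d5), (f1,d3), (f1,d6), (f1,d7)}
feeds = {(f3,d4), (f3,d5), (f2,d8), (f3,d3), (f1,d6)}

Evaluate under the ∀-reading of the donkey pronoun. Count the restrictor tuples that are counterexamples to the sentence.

4

"it" takes "a donkey" as antecedent — a donkey pronoun bound across the clause boundary.
Strong reading: for every (f,d) with owns(f,d), feeds(f,d).
Restrictor pairs: (f1,d3) ✗  (f1,d5) ✗  (f1,d6) ✓  (f1,d7) ✗  (f2,d5) ✗
Counterexamples (restrictor pairs failing the scope): 4.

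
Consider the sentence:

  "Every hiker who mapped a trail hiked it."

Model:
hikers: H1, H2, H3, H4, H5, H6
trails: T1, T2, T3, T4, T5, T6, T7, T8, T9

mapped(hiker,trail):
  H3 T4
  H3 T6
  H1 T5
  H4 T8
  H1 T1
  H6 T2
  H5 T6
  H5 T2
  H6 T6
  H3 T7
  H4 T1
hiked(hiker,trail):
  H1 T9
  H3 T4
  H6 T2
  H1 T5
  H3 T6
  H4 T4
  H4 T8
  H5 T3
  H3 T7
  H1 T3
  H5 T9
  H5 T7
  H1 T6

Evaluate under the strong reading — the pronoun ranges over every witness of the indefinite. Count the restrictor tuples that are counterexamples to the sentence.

"it" takes "a trail" as antecedent — a donkey pronoun bound across the clause boundary.
Strong reading: for every (h,t) with mapped(h,t), hiked(h,t).
Restrictor pairs: (H1,T1) ✗  (H1,T5) ✓  (H3,T4) ✓  (H3,T6) ✓  (H3,T7) ✓  (H4,T1) ✗  (H4,T8) ✓  (H5,T2) ✗  (H5,T6) ✗  (H6,T2) ✓  (H6,T6) ✗
Counterexamples (restrictor pairs failing the scope): 5.

5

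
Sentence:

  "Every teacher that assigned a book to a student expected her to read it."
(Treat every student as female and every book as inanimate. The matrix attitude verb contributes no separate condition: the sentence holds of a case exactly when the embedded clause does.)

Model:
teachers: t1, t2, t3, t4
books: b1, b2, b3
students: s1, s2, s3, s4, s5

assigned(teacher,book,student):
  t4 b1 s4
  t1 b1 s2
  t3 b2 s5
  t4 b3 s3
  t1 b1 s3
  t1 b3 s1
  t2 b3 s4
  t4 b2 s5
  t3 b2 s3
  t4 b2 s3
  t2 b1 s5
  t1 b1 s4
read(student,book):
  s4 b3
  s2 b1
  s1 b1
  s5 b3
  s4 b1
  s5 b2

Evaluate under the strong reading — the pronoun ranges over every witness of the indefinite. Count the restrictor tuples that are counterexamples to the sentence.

6

"her" takes "a student" as antecedent and "it" takes "a book"; both are donkey pronouns co-varying with the restrictor.
Strong reading: for every (t,b,s) with assigned(t,b,s), read(s,b).
Restrictor triples: (t1,b1,s2)→read(s2,b1) ✓  (t1,b1,s3)→read(s3,b1) ✗  (t1,b1,s4)→read(s4,b1) ✓  (t1,b3,s1)→read(s1,b3) ✗  (t2,b1,s5)→read(s5,b1) ✗  (t2,b3,s4)→read(s4,b3) ✓  (t3,b2,s3)→read(s3,b2) ✗  (t3,b2,s5)→read(s5,b2) ✓  (t4,b1,s4)→read(s4,b1) ✓  (t4,b2,s3)→read(s3,b2) ✗  (t4,b2,s5)→read(s5,b2) ✓  (t4,b3,s3)→read(s3,b3) ✗
Counterexamples (restrictor triples failing the scope): 6.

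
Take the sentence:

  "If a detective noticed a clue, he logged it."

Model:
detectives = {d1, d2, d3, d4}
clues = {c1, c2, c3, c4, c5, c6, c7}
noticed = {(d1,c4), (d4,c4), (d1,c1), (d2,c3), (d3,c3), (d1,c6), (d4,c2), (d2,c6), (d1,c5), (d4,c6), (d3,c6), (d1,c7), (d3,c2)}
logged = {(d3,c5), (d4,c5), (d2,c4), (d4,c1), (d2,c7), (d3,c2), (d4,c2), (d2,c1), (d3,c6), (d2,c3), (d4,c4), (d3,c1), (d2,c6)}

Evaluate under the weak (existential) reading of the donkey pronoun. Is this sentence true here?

"it" takes "a clue" as antecedent — a donkey pronoun bound across the clause boundary.
Weak reading: every detective d with some noticed-clue has at least one noticed-clue c such that logged(d,c).
Per detective: d1:✗  d2:✓  d3:✓  d4:✓
d1 has no witness among its noticed-clues.

False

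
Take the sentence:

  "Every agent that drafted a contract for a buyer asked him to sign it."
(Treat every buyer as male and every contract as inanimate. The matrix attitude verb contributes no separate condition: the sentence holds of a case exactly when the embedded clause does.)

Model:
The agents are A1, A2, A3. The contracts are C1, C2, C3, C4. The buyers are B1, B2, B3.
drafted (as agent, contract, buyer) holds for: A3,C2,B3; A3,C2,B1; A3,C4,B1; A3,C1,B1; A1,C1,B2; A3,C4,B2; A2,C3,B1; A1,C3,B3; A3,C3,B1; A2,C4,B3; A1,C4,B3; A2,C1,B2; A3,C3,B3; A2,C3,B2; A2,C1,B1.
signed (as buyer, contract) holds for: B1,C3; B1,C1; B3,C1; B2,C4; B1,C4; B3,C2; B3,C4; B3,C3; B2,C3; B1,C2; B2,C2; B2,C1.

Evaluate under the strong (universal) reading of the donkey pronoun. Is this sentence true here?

True

"him" takes "a buyer" as antecedent and "it" takes "a contract"; both are donkey pronouns co-varying with the restrictor.
Strong reading: for every (a,c,b) with drafted(a,c,b), signed(b,c).
Restrictor triples: (A1,C1,B2)→signed(B2,C1) ✓  (A1,C3,B3)→signed(B3,C3) ✓  (A1,C4,B3)→signed(B3,C4) ✓  (A2,C1,B1)→signed(B1,C1) ✓  (A2,C1,B2)→signed(B2,C1) ✓  (A2,C3,B1)→signed(B1,C3) ✓  (A2,C3,B2)→signed(B2,C3) ✓  (A2,C4,B3)→signed(B3,C4) ✓  (A3,C1,B1)→signed(B1,C1) ✓  (A3,C2,B1)→signed(B1,C2) ✓  (A3,C2,B3)→signed(B3,C2) ✓  (A3,C3,B1)→signed(B1,C3) ✓  (A3,C3,B3)→signed(B3,C3) ✓  (A3,C4,B1)→signed(B1,C4) ✓  (A3,C4,B2)→signed(B2,C4) ✓
Every restrictor triple satisfies the scope.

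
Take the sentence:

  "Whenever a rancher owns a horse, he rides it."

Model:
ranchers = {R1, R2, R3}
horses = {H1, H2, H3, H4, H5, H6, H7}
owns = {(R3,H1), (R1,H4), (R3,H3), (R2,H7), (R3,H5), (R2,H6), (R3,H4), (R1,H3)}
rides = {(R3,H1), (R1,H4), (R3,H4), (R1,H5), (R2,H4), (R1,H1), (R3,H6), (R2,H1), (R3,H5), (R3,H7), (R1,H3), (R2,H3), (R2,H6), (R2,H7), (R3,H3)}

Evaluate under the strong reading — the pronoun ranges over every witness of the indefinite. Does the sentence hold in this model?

True

"it" takes "a horse" as antecedent — a donkey pronoun bound across the clause boundary.
Strong reading: for every (r,h) with owns(r,h), rides(r,h).
Restrictor pairs: (R1,H3) ✓  (R1,H4) ✓  (R2,H6) ✓  (R2,H7) ✓  (R3,H1) ✓  (R3,H3) ✓  (R3,H4) ✓  (R3,H5) ✓
Every restrictor pair satisfies the scope.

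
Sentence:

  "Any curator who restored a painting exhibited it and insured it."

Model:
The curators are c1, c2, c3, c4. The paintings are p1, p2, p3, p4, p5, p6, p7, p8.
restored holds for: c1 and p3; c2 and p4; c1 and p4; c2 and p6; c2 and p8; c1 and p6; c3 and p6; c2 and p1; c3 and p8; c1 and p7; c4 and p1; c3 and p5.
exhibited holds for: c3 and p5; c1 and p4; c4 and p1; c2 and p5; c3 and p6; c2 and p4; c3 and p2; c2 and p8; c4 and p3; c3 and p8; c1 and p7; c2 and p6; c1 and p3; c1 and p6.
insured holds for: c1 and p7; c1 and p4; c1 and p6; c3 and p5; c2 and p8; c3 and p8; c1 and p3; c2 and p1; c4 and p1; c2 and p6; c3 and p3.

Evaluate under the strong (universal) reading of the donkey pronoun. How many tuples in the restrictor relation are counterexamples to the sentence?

"it" takes "a painting" as antecedent — a donkey pronoun bound across the clause boundary.
Strong reading: for every (c,p) with restored(c,p), exhibited(c,p) ∧ insured(c,p).
Restrictor pairs: (c1,p3) ✓  (c1,p4) ✓  (c1,p6) ✓  (c1,p7) ✓  (c2,p1) ✗  (c2,p4) ✗  (c2,p6) ✓  (c2,p8) ✓  (c3,p5) ✓  (c3,p6) ✗  (c3,p8) ✓  (c4,p1) ✓
Counterexamples (restrictor pairs failing the scope): 3.

3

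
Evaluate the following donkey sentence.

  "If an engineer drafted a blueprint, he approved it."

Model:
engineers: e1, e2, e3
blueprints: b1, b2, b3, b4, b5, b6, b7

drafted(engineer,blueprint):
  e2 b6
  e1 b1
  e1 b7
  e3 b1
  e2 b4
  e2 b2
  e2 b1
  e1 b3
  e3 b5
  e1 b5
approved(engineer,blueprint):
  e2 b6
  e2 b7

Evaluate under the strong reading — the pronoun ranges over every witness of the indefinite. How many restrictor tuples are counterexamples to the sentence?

"it" takes "a blueprint" as antecedent — a donkey pronoun bound across the clause boundary.
Strong reading: for every (e,b) with drafted(e,b), approved(e,b).
Restrictor pairs: (e1,b1) ✗  (e1,b3) ✗  (e1,b5) ✗  (e1,b7) ✗  (e2,b1) ✗  (e2,b2) ✗  (e2,b4) ✗  (e2,b6) ✓  (e3,b1) ✗  (e3,b5) ✗
Counterexamples (restrictor pairs failing the scope): 9.

9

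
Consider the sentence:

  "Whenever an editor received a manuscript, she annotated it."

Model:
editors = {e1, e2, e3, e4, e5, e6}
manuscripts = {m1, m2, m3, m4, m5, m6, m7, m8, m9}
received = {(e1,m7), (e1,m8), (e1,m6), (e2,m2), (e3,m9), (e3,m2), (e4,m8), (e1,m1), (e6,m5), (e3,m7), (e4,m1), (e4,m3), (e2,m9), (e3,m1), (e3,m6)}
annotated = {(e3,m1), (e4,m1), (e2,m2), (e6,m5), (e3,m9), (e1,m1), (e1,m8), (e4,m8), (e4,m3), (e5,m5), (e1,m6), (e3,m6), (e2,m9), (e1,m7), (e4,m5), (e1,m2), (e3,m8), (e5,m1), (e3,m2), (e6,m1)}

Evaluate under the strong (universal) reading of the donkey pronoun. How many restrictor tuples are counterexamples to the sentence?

1

"it" takes "a manuscript" as antecedent — a donkey pronoun bound across the clause boundary.
Strong reading: for every (e,m) with received(e,m), annotated(e,m).
Restrictor pairs: (e1,m1) ✓  (e1,m6) ✓  (e1,m7) ✓  (e1,m8) ✓  (e2,m2) ✓  (e2,m9) ✓  (e3,m1) ✓  (e3,m2) ✓  (e3,m6) ✓  (e3,m7) ✗  (e3,m9) ✓  (e4,m1) ✓  (e4,m3) ✓  (e4,m8) ✓  (e6,m5) ✓
Counterexamples (restrictor pairs failing the scope): 1.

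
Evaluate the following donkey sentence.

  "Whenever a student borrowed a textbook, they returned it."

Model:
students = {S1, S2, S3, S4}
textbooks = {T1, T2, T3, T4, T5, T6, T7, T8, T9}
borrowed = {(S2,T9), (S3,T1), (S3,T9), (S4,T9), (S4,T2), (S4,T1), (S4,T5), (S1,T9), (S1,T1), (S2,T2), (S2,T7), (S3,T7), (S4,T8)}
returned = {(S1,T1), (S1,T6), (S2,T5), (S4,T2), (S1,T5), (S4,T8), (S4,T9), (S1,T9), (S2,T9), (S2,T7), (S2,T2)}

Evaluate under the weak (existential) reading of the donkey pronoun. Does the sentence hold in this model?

"it" takes "a textbook" as antecedent — a donkey pronoun bound across the clause boundary.
Weak reading: every student s with some borrowed-textbook has at least one borrowed-textbook t such that returned(s,t).
Per student: S1:✓  S2:✓  S3:✗  S4:✓
S3 has no witness among its borrowed-textbooks.

False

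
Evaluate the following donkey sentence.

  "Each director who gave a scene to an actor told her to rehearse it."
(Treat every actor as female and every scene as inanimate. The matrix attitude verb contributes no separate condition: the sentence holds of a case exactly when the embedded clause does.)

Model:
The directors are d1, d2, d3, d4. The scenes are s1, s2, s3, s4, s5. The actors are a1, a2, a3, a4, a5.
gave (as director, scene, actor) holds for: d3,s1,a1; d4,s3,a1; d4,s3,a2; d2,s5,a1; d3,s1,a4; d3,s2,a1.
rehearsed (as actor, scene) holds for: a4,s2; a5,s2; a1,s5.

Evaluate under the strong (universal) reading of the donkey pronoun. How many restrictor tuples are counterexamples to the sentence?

"her" takes "an actor" as antecedent and "it" takes "a scene"; both are donkey pronouns co-varying with the restrictor.
Strong reading: for every (d,s,a) with gave(d,s,a), rehearsed(a,s).
Restrictor triples: (d2,s5,a1)→rehearsed(a1,s5) ✓  (d3,s1,a1)→rehearsed(a1,s1) ✗  (d3,s1,a4)→rehearsed(a4,s1) ✗  (d3,s2,a1)→rehearsed(a1,s2) ✗  (d4,s3,a1)→rehearsed(a1,s3) ✗  (d4,s3,a2)→rehearsed(a2,s3) ✗
Counterexamples (restrictor triples failing the scope): 5.

5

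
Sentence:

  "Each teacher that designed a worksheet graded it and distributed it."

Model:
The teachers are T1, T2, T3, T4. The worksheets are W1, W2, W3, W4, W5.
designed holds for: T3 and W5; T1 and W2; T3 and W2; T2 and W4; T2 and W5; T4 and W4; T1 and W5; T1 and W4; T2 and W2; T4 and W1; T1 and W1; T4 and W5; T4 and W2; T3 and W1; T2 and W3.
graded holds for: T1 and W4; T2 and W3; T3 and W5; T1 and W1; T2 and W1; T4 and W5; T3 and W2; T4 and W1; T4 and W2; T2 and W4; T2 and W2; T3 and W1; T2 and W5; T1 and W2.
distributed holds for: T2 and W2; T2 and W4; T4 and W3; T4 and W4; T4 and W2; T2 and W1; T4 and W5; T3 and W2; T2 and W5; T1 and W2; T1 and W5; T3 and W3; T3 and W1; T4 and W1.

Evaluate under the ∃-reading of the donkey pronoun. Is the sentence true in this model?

True

"it" takes "a worksheet" as antecedent — a donkey pronoun bound across the clause boundary.
Weak reading: every teacher t with some designed-worksheet has at least one designed-worksheet w such that graded(t,w) ∧ distributed(t,w).
Per teacher: T1:✓  T2:✓  T3:✓  T4:✓
Every teacher in the restrictor has a witness.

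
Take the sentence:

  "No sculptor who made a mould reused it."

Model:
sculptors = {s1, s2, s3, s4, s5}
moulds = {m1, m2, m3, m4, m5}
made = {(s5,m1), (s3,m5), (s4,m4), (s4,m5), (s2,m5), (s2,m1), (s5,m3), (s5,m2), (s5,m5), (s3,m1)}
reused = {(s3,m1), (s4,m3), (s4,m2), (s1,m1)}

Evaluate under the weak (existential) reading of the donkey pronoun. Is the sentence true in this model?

False

"it" takes "a mould" as antecedent — a donkey pronoun bound across the clause boundary.
Truth condition: for no (s,m) with made(s,m) does reused(s,m) hold.
Restrictor pairs — does the scope hold? (s2,m1):fails  (s2,m5):fails  (s3,m1):holds  (s3,m5):fails  (s4,m4):fails  (s4,m5):fails  (s5,m1):fails  (s5,m2):fails  (s5,m3):fails  (s5,m5):fails
Scope holds for 1 pair(s), so the sentence is false.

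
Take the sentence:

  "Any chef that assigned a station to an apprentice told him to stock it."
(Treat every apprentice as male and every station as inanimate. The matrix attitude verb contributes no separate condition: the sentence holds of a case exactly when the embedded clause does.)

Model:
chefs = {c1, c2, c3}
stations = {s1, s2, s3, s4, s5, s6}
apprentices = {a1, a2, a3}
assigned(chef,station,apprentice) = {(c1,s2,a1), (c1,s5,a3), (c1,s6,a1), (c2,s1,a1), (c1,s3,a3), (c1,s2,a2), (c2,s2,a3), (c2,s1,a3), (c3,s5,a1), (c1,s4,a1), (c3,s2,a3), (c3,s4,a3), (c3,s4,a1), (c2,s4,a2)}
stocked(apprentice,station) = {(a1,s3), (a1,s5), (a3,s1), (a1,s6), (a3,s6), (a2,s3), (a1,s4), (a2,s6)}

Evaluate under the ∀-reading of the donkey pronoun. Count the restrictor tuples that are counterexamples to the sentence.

9

"him" takes "an apprentice" as antecedent and "it" takes "a station"; both are donkey pronouns co-varying with the restrictor.
Strong reading: for every (c,s,a) with assigned(c,s,a), stocked(a,s).
Restrictor triples: (c1,s2,a1)→stocked(a1,s2) ✗  (c1,s2,a2)→stocked(a2,s2) ✗  (c1,s3,a3)→stocked(a3,s3) ✗  (c1,s4,a1)→stocked(a1,s4) ✓  (c1,s5,a3)→stocked(a3,s5) ✗  (c1,s6,a1)→stocked(a1,s6) ✓  (c2,s1,a1)→stocked(a1,s1) ✗  (c2,s1,a3)→stocked(a3,s1) ✓  (c2,s2,a3)→stocked(a3,s2) ✗  (c2,s4,a2)→stocked(a2,s4) ✗  (c3,s2,a3)→stocked(a3,s2) ✗  (c3,s4,a1)→stocked(a1,s4) ✓  (c3,s4,a3)→stocked(a3,s4) ✗  (c3,s5,a1)→stocked(a1,s5) ✓
Counterexamples (restrictor triples failing the scope): 9.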